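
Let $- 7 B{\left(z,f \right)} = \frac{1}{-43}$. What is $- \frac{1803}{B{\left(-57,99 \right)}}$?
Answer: $-542703$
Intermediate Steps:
$B{\left(z,f \right)} = \frac{1}{301}$ ($B{\left(z,f \right)} = - \frac{1}{7 \left(-43\right)} = \left(- \frac{1}{7}\right) \left(- \frac{1}{43}\right) = \frac{1}{301}$)
$- \frac{1803}{B{\left(-57,99 \right)}} = - 1803 \frac{1}{\frac{1}{301}} = \left(-1803\right) 301 = -542703$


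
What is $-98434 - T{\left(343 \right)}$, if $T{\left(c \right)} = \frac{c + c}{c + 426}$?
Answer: $- \frac{75696432}{769} \approx -98435.0$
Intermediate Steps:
$T{\left(c \right)} = \frac{2 c}{426 + c}$
$-98434 - T{\left(343 \right)} = -98434 - 2 \cdot 343 \frac{1}{426 + 343} = -98434 - 2 \cdot 343 \cdot \frac{1}{769} = -98434 - \frac{686}{769} = - \frac{75696432}{769}$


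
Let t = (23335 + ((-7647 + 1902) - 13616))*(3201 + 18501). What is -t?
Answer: -86243748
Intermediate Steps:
t = 86243748 (t = (23335 + (-5745 - 13616))*21702 = (23335 - 19361)*21702 = 3974*21702 = 86243748)
-t = -1*86243748 = -86243748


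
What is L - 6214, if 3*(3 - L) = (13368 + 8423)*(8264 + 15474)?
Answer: -517293391/3 ≈ -1.7243e+8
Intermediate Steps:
L = -517274749/3 (L = 3 - (13368 + 8423)*(8264 + 15474)/3 = 3 - 21791*23738/3 = 3 - ⅓*517274758 = 3 - 517274758/3 = -517274749/3 ≈ -1.7242e+8)
L - 6214 = -517274749/3 - 6214 = -517293391/3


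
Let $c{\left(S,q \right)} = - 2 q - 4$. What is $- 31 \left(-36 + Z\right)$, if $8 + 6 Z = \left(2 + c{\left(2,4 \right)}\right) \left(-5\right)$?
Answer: $899$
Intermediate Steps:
$c{\left(S,q \right)} = -4 - 2 q$
$Z = 7$ ($Z = - \frac{4}{3} + \frac{\left(2 - 12\right) \left(-5\right)}{6} = - \frac{4}{3} + \frac{\left(-10\right) \left(-5\right)}{6} = - \frac{4}{3} + \frac{1}{6} \cdot 50 = - \frac{4}{3} + \frac{25}{3} = 7$)
$- 31 \left(-36 + Z\right) = - 31 \left(-36 + 7\right) = \left(-31\right) \left(-29\right) = 899$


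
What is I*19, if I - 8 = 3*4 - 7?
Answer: 247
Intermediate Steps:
I = 13 (I = 8 + (3*4 - 7) = 8 + (12 - 7) = 8 + 5 = 13)
I*19 = 13*19 = 247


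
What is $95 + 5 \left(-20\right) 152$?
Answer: $-15105$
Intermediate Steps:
$95 + 5 \left(-20\right) 152 = 95 - 15200 = -15105$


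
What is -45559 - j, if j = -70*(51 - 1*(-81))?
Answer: -36319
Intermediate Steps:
j = -9240 (j = -70*(51 + 81) = -70*132 = -9240)
-45559 - j = -45559 - 1*(-9240) = -45559 + 9240 = -36319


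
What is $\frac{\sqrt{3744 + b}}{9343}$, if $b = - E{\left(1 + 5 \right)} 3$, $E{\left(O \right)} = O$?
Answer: $\frac{9 \sqrt{46}}{9343} \approx 0.0065333$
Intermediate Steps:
$b = -18$ ($b = - (1 + 5) 3 = \left(-1\right) 6 \cdot 3 = \left(-6\right) 3 = -18$)
$\frac{\sqrt{3744 + b}}{9343} = \frac{\sqrt{3744 - 18}}{9343} = \sqrt{3726} \cdot \frac{1}{9343} = 9 \sqrt{46} \cdot \frac{1}{9343} = \frac{9 \sqrt{46}}{9343}$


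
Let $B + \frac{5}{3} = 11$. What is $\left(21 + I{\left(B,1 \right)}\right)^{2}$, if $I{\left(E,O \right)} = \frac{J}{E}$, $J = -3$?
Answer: $\frac{335241}{784} \approx 427.6$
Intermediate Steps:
$B = \frac{28}{3}$ ($B = - \frac{5}{3} + 11 = \frac{28}{3} \approx 9.3333$)
$I{\left(E,O \right)} = - \frac{3}{E}$
$\left(21 + I{\left(B,1 \right)}\right)^{2} = \left(21 - \frac{3}{\frac{28}{3}}\right)^{2} = \left(21 - \frac{9}{28}\right)^{2} = \left(\frac{579}{28}\right)^{2} = \frac{335241}{784}$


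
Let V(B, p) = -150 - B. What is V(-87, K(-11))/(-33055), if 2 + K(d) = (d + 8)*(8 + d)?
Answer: 63/33055 ≈ 0.0019059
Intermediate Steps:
K(d) = -2 + (8 + d)**2 (K(d) = -2 + (d + 8)*(8 + d) = -2 + (8 + d)*(8 + d) = -2 + (8 + d)**2)
V(-87, K(-11))/(-33055) = (-150 - 1*(-87))/(-33055) = (-150 + 87)*(-1/33055) = -63*(-1/33055) = 63/33055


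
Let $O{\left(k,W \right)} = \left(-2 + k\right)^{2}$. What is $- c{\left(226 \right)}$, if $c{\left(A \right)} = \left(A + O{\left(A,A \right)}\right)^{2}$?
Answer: $-2540361604$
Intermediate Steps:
$c{\left(A \right)} = \left(A + \left(-2 + A\right)^{2}\right)^{2}$
$- c{\left(226 \right)} = - \left(226 + \left(-2 + 226\right)^{2}\right)^{2} = - \left(226 + 224^{2}\right)^{2} = - \left(226 + 50176\right)^{2} = - 50402^{2} = \left(-1\right) 2540361604 = -2540361604$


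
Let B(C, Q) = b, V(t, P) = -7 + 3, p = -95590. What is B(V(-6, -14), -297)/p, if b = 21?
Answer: -21/95590 ≈ -0.00021969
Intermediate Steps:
V(t, P) = -4
B(C, Q) = 21
B(V(-6, -14), -297)/p = 21/(-95590) = 21*(-1/95590) = -21/95590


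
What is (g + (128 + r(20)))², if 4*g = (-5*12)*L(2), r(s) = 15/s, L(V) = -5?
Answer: 664225/16 ≈ 41514.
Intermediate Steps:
g = 75 (g = (-5*12*(-5))/4 = (-60*(-5))/4 = (¼)*300 = 75)
(g + (128 + r(20)))² = (75 + (128 + 15/20))² = (75 + (128 + 15*(1/20)))² = (75 + (128 + ¾))² = (75 + 515/4)² = (815/4)² = 664225/16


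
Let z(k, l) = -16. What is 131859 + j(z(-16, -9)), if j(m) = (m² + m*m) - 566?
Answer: 131805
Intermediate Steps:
j(m) = -566 + 2*m² (j(m) = (m² + m²) - 566 = 2*m² - 566 = -566 + 2*m²)
131859 + j(z(-16, -9)) = 131859 + (-566 + 2*(-16)²) = 131859 + (-566 + 2*256) = 131859 + (-566 + 512) = 131859 - 54 = 131805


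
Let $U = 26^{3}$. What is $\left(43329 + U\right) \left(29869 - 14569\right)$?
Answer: $931846500$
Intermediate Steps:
$U = 17576$
$\left(43329 + U\right) \left(29869 - 14569\right) = \left(43329 + 17576\right) \left(29869 - 14569\right) = 60905 \cdot 15300 = 931846500$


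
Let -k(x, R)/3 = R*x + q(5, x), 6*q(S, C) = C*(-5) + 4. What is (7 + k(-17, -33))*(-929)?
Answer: 3196689/2 ≈ 1.5983e+6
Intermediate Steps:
q(S, C) = ⅔ - 5*C/6 (q(S, C) = (C*(-5) + 4)/6 = (-5*C + 4)/6 = (4 - 5*C)/6 = ⅔ - 5*C/6)
k(x, R) = -2 + 5*x/2 - 3*R*x (k(x, R) = -3*(R*x + (⅔ - 5*x/6)) = -3*(⅔ - 5*x/6 + R*x) = -2 + 5*x/2 - 3*R*x)
(7 + k(-17, -33))*(-929) = (7 + (-2 + (5/2)*(-17) - 3*(-33)*(-17)))*(-929) = (7 + (-2 - 85/2 - 1683))*(-929) = (7 - 3455/2)*(-929) = -3441/2*(-929) = 3196689/2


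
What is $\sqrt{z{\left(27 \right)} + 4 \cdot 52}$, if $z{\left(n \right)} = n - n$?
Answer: $4 \sqrt{13} \approx 14.422$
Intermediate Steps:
$z{\left(n \right)} = 0$
$\sqrt{z{\left(27 \right)} + 4 \cdot 52} = \sqrt{0 + 4 \cdot 52} = \sqrt{0 + 208} = \sqrt{208} = 4 \sqrt{13}$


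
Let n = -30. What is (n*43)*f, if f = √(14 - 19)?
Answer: -1290*I*√5 ≈ -2884.5*I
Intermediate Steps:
f = I*√5 (f = √(-5) = I*√5 ≈ 2.2361*I)
(n*43)*f = (-30*43)*(I*√5) = -1290*I*√5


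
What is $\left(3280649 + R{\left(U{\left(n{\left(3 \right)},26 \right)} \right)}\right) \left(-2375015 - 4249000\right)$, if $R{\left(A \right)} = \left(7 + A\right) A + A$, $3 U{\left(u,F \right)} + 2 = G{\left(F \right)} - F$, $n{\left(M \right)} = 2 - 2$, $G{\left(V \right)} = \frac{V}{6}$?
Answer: $- \frac{586738684246490}{27} \approx -2.1731 \cdot 10^{13}$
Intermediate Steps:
$G{\left(V \right)} = \frac{V}{6}$ ($G{\left(V \right)} = V \frac{1}{6} = \frac{V}{6}$)
$n{\left(M \right)} = 0$ ($n{\left(M \right)} = 2 - 2 = 0$)
$U{\left(u,F \right)} = - \frac{2}{3} - \frac{5 F}{18}$ ($U{\left(u,F \right)} = - \frac{2}{3} + \frac{\frac{F}{6} - F}{3} = - \frac{2}{3} + \frac{\left(- \frac{5}{6}\right) F}{3} = - \frac{2}{3} - \frac{5 F}{18}$)
$R{\left(A \right)} = A + A \left(7 + A\right)$ ($R{\left(A \right)} = A \left(7 + A\right) + A = A + A \left(7 + A\right)$)
$\left(3280649 + R{\left(U{\left(n{\left(3 \right)},26 \right)} \right)}\right) \left(-2375015 - 4249000\right) = \left(3280649 + \left(- \frac{2}{3} - \frac{65}{9}\right) \left(8 - \frac{71}{9}\right)\right) \left(-2375015 - 4249000\right) = \left(3280649 + \left(- \frac{2}{3} - \frac{65}{9}\right) \left(8 - \frac{71}{9}\right)\right) \left(-6624015\right) = \left(3280649 - \frac{71 \left(8 - \frac{71}{9}\right)}{9}\right) \left(-6624015\right) = \left(3280649 - \frac{71}{81}\right) \left(-6624015\right) = \frac{265732498}{81} \left(-6624015\right) = - \frac{586738684246490}{27}$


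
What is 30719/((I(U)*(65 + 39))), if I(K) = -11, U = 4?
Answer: -2363/88 ≈ -26.852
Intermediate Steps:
30719/((I(U)*(65 + 39))) = 30719/((-11*(65 + 39))) = 30719/((-11*104)) = 30719/(-1144) = 30719*(-1/1144) = -2363/88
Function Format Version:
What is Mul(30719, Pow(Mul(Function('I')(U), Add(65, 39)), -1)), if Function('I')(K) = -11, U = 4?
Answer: Rational(-2363, 88) ≈ -26.852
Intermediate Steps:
Mul(30719, Pow(Mul(Function('I')(U), Add(65, 39)), -1)) = Mul(30719, Pow(Mul(-11, Add(65, 39)), -1)) = Mul(30719, Pow(Mul(-11, 104), -1)) = Mul(30719, Pow(-1144, -1)) = Mul(30719, Rational(-1, 1144)) = Rational(-2363, 88)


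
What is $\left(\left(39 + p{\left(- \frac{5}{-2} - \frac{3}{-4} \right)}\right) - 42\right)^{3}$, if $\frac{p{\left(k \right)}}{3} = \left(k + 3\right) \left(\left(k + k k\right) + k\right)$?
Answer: $\frac{8344428005187}{262144} \approx 3.1831 \cdot 10^{7}$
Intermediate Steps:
$p{\left(k \right)} = 3 \left(3 + k\right) \left(k^{2} + 2 k\right)$ ($p{\left(k \right)} = 3 \left(k + 3\right) \left(\left(k + k k\right) + k\right) = 3 \left(3 + k\right) \left(\left(k + k^{2}\right) + k\right) = 3 \left(3 + k\right) \left(k^{2} + 2 k\right)$)
$\left(\left(39 + p{\left(- \frac{5}{-2} - \frac{3}{-4} \right)}\right) - 42\right)^{3} = \left(\left(39 + 3 \left(- \frac{5}{-2} - \frac{3}{-4}\right) \left(6 + \left(- \frac{5}{-2} - \frac{3}{-4}\right)^{2} + 5 \left(- \frac{5}{-2} - \frac{3}{-4}\right)\right)\right) - 42\right)^{3} = \left(\left(39 + 3 \left(\left(-5\right) \left(- \frac{1}{2}\right) - - \frac{3}{4}\right) \left(6 + \left(\left(-5\right) \left(- \frac{1}{2}\right) - - \frac{3}{4}\right)^{2} + 5 \left(\left(-5\right) \left(- \frac{1}{2}\right) - - \frac{3}{4}\right)\right)\right) - 42\right)^{3} = \left(\left(39 + 3 \left(\frac{5}{2} + \frac{3}{4}\right) \left(6 + \left(\frac{5}{2} + \frac{3}{4}\right)^{2} + 5 \left(\frac{5}{2} + \frac{3}{4}\right)\right)\right) - 42\right)^{3} = \left(\left(39 + 3 \cdot \frac{13}{4} \left(6 + \left(\frac{13}{4}\right)^{2} + 5 \cdot \frac{13}{4}\right)\right) - 42\right)^{3} = \left(\left(39 + 3 \cdot \frac{13}{4} \left(6 + \frac{169}{16} + \frac{65}{4}\right)\right) - 42\right)^{3} = \left(\left(39 + 3 \cdot \frac{13}{4} \cdot \frac{525}{16}\right) - 42\right)^{3} = \left(\left(39 + \frac{20475}{64}\right) - 42\right)^{3} = \left(\frac{22971}{64} - 42\right)^{3} = \left(\frac{20283}{64}\right)^{3} = \frac{8344428005187}{262144}$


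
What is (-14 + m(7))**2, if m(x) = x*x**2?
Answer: 108241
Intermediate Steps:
m(x) = x**3
(-14 + m(7))**2 = (-14 + 7**3)**2 = (-14 + 343)**2 = 329**2 = 108241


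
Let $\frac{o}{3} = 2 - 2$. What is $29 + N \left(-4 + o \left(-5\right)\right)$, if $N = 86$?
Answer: $-315$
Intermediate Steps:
$o = 0$ ($o = 3 \left(2 - 2\right) = 3 \cdot 0 = 0$)
$29 + N \left(-4 + o \left(-5\right)\right) = 29 + 86 \left(-4 + 0 \left(-5\right)\right) = 29 + 86 \left(-4 + 0\right) = 29 + 86 \left(-4\right) = 29 - 344 = -315$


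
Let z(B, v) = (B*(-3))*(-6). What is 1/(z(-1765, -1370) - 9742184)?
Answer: -1/9773954 ≈ -1.0231e-7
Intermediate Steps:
z(B, v) = 18*B (z(B, v) = -3*B*(-6) = 18*B)
1/(z(-1765, -1370) - 9742184) = 1/(18*(-1765) - 9742184) = 1/(-31770 - 9742184) = 1/(-9773954) = -1/9773954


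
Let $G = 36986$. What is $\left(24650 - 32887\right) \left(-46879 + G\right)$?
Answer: $81488641$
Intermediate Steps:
$\left(24650 - 32887\right) \left(-46879 + G\right) = \left(24650 - 32887\right) \left(-46879 + 36986\right) = \left(-8237\right) \left(-9893\right) = 81488641$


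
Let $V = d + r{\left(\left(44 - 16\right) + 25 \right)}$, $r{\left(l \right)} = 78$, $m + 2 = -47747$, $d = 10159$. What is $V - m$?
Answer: $57986$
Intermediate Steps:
$m = -47749$ ($m = -2 - 47747 = -47749$)
$V = 10237$ ($V = 10159 + 78 = 10237$)
$V - m = 10237 - -47749 = 10237 + 47749 = 57986$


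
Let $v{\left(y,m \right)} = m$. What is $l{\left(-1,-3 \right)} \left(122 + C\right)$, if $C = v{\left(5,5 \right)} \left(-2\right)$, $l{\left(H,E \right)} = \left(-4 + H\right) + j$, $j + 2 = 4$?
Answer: $-336$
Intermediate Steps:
$j = 2$ ($j = -2 + 4 = 2$)
$l{\left(H,E \right)} = -2 + H$ ($l{\left(H,E \right)} = \left(-4 + H\right) + 2 = -2 + H$)
$C = -10$ ($C = 5 \left(-2\right) = -10$)
$l{\left(-1,-3 \right)} \left(122 + C\right) = \left(-2 - 1\right) \left(122 - 10\right) = \left(-3\right) 112 = -336$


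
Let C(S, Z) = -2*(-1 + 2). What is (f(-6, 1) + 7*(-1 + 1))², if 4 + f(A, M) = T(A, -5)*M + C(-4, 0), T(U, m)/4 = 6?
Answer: 324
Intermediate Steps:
C(S, Z) = -2 (C(S, Z) = -2*1 = -2)
T(U, m) = 24 (T(U, m) = 4*6 = 24)
f(A, M) = -6 + 24*M (f(A, M) = -4 + (24*M - 2) = -4 + (-2 + 24*M) = -6 + 24*M)
(f(-6, 1) + 7*(-1 + 1))² = ((-6 + 24*1) + 7*(-1 + 1))² = ((-6 + 24) + 7*0)² = (18 + 0)² = 18² = 324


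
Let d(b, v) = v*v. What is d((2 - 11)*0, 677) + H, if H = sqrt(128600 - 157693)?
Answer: 458329 + I*sqrt(29093) ≈ 4.5833e+5 + 170.57*I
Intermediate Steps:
H = I*sqrt(29093) (H = sqrt(-29093) = I*sqrt(29093) ≈ 170.57*I)
d(b, v) = v**2
d((2 - 11)*0, 677) + H = 677**2 + I*sqrt(29093) = 458329 + I*sqrt(29093)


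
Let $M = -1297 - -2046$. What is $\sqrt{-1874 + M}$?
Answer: $15 i \sqrt{5} \approx 33.541 i$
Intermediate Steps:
$M = 749$ ($M = -1297 + 2046 = 749$)
$\sqrt{-1874 + M} = \sqrt{-1874 + 749} = \sqrt{-1125} = 15 i \sqrt{5}$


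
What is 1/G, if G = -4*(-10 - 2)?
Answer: 1/48 ≈ 0.020833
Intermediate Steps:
G = 48 (G = -4*(-12) = 48)
1/G = 1/48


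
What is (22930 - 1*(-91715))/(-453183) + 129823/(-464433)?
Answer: -37359499298/70157713413 ≈ -0.53251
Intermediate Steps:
(22930 - 1*(-91715))/(-453183) + 129823/(-464433) = (22930 + 91715)*(-1/453183) + 129823*(-1/464433) = 114645*(-1/453183) - 129823/464433 = -38215/151061 - 129823/464433 = -37359499298/70157713413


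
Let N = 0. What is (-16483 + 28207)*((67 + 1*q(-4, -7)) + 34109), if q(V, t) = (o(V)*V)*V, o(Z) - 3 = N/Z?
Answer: 401242176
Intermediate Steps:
o(Z) = 3 (o(Z) = 3 + 0/Z = 3 + 0 = 3)
q(V, t) = 3*V**2 (q(V, t) = (3*V)*V = 3*V**2)
(-16483 + 28207)*((67 + 1*q(-4, -7)) + 34109) = (-16483 + 28207)*((67 + 1*(3*(-4)**2)) + 34109) = 11724*((67 + 1*(3*16)) + 34109) = 11724*((67 + 1*48) + 34109) = 11724*((67 + 48) + 34109) = 11724*(115 + 34109) = 11724*34224 = 401242176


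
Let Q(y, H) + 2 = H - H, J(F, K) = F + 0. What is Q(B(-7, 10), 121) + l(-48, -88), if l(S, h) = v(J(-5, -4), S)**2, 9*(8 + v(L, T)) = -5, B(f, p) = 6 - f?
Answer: 5767/81 ≈ 71.198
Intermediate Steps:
J(F, K) = F
v(L, T) = -77/9 (v(L, T) = -8 + (1/9)*(-5) = -8 - 5/9 = -77/9)
Q(y, H) = -2 (Q(y, H) = -2 + (H - H) = -2 + 0 = -2)
l(S, h) = 5929/81 (l(S, h) = (-77/9)**2 = 5929/81)
Q(B(-7, 10), 121) + l(-48, -88) = -2 + 5929/81 = 5767/81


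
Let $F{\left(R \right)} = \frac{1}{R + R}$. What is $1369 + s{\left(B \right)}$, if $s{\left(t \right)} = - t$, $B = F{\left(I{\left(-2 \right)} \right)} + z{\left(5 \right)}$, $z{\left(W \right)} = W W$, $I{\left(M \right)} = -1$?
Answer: $\frac{2689}{2} \approx 1344.5$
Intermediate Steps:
$F{\left(R \right)} = \frac{1}{2 R}$
$z{\left(W \right)} = W^{2}$
$B = \frac{49}{2}$ ($B = \frac{1}{2 \left(-1\right)} + 5^{2} = \frac{1}{2} \left(-1\right) + 25 = - \frac{1}{2} + 25 = \frac{49}{2} \approx 24.5$)
$1369 + s{\left(B \right)} = 1369 - \frac{49}{2} = \frac{2689}{2}$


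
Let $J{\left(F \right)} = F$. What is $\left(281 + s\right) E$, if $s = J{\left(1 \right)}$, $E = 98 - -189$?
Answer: $80934$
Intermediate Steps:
$E = 287$ ($E = 98 + 189 = 287$)
$s = 1$
$\left(281 + s\right) E = \left(281 + 1\right) 287 = 282 \cdot 287 = 80934$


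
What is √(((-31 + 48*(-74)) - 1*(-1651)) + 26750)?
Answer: √24818 ≈ 157.54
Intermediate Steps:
√(((-31 + 48*(-74)) - 1*(-1651)) + 26750) = √(((-31 - 3552) + 1651) + 26750) = √((-3583 + 1651) + 26750) = √(-1932 + 26750) = √24818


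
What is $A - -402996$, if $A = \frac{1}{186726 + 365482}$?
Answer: $\frac{222537615169}{552208} \approx 4.03 \cdot 10^{5}$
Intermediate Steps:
$A = \frac{1}{552208} \approx 1.8109 \cdot 10^{-6}$
$A - -402996 = \frac{1}{552208} - -402996 = \frac{1}{552208} + 402996 = \frac{222537615169}{552208}$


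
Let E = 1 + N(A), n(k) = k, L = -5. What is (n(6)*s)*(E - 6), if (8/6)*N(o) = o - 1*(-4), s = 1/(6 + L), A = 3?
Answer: 3/2 ≈ 1.5000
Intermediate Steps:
s = 1 (s = 1/(6 - 5) = 1/1 = 1)
N(o) = 3 + 3*o/4 (N(o) = 3*(o - 1*(-4))/4 = 3*(o + 4)/4 = 3*(4 + o)/4 = 3 + 3*o/4)
E = 25/4 (E = 1 + (3 + (3/4)*3) = 1 + (3 + 9/4) = 1 + 21/4 = 25/4 ≈ 6.2500)
(n(6)*s)*(E - 6) = (6*1)*(25/4 - 6) = 6*(1/4) = 3/2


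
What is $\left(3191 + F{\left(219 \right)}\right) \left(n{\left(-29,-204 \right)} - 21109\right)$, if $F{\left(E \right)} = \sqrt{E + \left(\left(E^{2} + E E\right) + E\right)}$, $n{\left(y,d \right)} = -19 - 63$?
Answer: $-67620481 - 42382 \sqrt{24090} \approx -7.4199 \cdot 10^{7}$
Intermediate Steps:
$n{\left(y,d \right)} = -82$
$F{\left(E \right)} = \sqrt{2 E + 2 E^{2}}$ ($F{\left(E \right)} = \sqrt{E + \left(\left(E^{2} + E^{2}\right) + E\right)} = \sqrt{E + \left(2 E^{2} + E\right)} = \sqrt{E + \left(E + 2 E^{2}\right)} = \sqrt{2 E + 2 E^{2}}$)
$\left(3191 + F{\left(219 \right)}\right) \left(n{\left(-29,-204 \right)} - 21109\right) = \left(3191 + \sqrt{2} \sqrt{219 \left(1 + 219\right)}\right) \left(-82 - 21109\right) = \left(3191 + \sqrt{2} \sqrt{219 \cdot 220}\right) \left(-21191\right) = \left(3191 + \sqrt{2} \sqrt{48180}\right) \left(-21191\right) = \left(3191 + \sqrt{2} \cdot 2 \sqrt{12045}\right) \left(-21191\right) = \left(3191 + 2 \sqrt{24090}\right) \left(-21191\right) = -67620481 - 42382 \sqrt{24090}$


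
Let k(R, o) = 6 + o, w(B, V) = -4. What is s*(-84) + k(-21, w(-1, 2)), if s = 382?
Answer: -32086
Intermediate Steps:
s*(-84) + k(-21, w(-1, 2)) = 382*(-84) + (6 - 4) = -32088 + 2 = -32086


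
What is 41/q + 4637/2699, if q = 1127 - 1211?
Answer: 278849/226716 ≈ 1.2299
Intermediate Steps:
q = -84
41/q + 4637/2699 = 41/(-84) + 4637/2699 = 41*(-1/84) + 4637*(1/2699) = -41/84 + 4637/2699 = 278849/226716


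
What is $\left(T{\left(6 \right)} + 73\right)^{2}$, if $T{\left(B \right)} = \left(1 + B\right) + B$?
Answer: $7396$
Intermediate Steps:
$T{\left(B \right)} = 1 + 2 B$
$\left(T{\left(6 \right)} + 73\right)^{2} = \left(\left(1 + 2 \cdot 6\right) + 73\right)^{2} = \left(\left(1 + 12\right) + 73\right)^{2} = \left(13 + 73\right)^{2} = 86^{2} = 7396$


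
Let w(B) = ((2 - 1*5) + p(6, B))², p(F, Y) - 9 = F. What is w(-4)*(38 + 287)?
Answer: 46800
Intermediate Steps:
p(F, Y) = 9 + F
w(B) = 144 (w(B) = ((2 - 1*5) + (9 + 6))² = ((2 - 5) + 15)² = (-3 + 15)² = 12² = 144)
w(-4)*(38 + 287) = 144*(38 + 287) = 144*325 = 46800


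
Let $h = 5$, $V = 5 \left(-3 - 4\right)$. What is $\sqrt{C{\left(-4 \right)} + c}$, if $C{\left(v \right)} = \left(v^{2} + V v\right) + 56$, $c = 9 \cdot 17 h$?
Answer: $\sqrt{977} \approx 31.257$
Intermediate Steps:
$V = -35$ ($V = 5 \left(-7\right) = -35$)
$c = 765$ ($c = 9 \cdot 17 \cdot 5 = 153 \cdot 5 = 765$)
$C{\left(v \right)} = 56 + v^{2} - 35 v$ ($C{\left(v \right)} = \left(v^{2} - 35 v\right) + 56 = 56 + v^{2} - 35 v$)
$\sqrt{C{\left(-4 \right)} + c} = \sqrt{\left(56 + \left(-4\right)^{2} - -140\right) + 765} = \sqrt{\left(56 + 16 + 140\right) + 765} = \sqrt{212 + 765} = \sqrt{977}$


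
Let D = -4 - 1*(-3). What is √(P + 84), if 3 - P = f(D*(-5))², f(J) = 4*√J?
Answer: √7 ≈ 2.6458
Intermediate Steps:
D = -1 (D = -4 + 3 = -1)
P = -77 (P = 3 - (4*√(-1*(-5)))² = 3 - (4*√5)² = 3 - 1*80 = 3 - 80 = -77)
√(P + 84) = √(-77 + 84) = √7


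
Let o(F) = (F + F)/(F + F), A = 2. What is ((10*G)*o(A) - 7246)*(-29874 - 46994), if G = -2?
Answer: 558522888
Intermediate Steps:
o(F) = 1 (o(F) = (2*F)/((2*F)) = (2*F)*(1/(2*F)) = 1)
((10*G)*o(A) - 7246)*(-29874 - 46994) = ((10*(-2))*1 - 7246)*(-29874 - 46994) = (-20*1 - 7246)*(-76868) = (-20 - 7246)*(-76868) = -7266*(-76868) = 558522888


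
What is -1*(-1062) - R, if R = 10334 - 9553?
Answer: 281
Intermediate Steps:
R = 781
-1*(-1062) - R = -1*(-1062) - 1*781 = 1062 - 781 = 281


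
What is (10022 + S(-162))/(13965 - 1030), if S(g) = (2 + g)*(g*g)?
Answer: -4189018/12935 ≈ -323.85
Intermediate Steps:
S(g) = g**2*(2 + g) (S(g) = (2 + g)*g**2 = g**2*(2 + g))
(10022 + S(-162))/(13965 - 1030) = (10022 + (-162)**2*(2 - 162))/(13965 - 1030) = (10022 + 26244*(-160))/12935 = (10022 - 4199040)*(1/12935) = -4189018*1/12935 = -4189018/12935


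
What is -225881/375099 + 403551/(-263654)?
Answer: -210926005723/98896351746 ≈ -2.1328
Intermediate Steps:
-225881/375099 + 403551/(-263654) = -225881*1/375099 + 403551*(-1/263654) = -225881/375099 - 403551/263654 = -210926005723/98896351746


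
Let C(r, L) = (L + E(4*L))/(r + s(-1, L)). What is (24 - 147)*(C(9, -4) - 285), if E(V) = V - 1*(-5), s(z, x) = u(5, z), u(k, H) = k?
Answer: 492615/14 ≈ 35187.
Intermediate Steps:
s(z, x) = 5
E(V) = 5 + V (E(V) = V + 5 = 5 + V)
C(r, L) = (5 + 5*L)/(5 + r) (C(r, L) = (L + (5 + 4*L))/(r + 5) = (5 + 5*L)/(5 + r))
(24 - 147)*(C(9, -4) - 285) = (24 - 147)*(5*(1 - 4)/(5 + 9) - 285) = -123*(5*(-3)/14 - 285) = -123*(5*(1/14)*(-3) - 285) = -123*(-15/14 - 285) = -123*(-4005/14) = 492615/14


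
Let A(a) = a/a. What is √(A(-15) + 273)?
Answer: √274 ≈ 16.553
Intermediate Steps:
A(a) = 1
√(A(-15) + 273) = √(1 + 273) = √274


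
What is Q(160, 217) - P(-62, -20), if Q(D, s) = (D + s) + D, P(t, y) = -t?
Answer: 475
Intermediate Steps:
Q(D, s) = s + 2*D
Q(160, 217) - P(-62, -20) = (217 + 2*160) - (-1)*(-62) = (217 + 320) - 1*62 = 537 - 62 = 475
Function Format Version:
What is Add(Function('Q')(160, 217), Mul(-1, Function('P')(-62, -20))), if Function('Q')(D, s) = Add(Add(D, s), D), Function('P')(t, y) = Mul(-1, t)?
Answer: 475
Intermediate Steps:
Function('Q')(D, s) = Add(s, Mul(2, D))
Add(Function('Q')(160, 217), Mul(-1, Function('P')(-62, -20))) = Add(Add(217, Mul(2, 160)), Mul(-1, Mul(-1, -62))) = Add(Add(217, 320), Mul(-1, 62)) = Add(537, -62) = 475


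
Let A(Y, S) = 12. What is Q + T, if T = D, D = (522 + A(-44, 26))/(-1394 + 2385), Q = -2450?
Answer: -2427416/991 ≈ -2449.5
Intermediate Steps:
D = 534/991 (D = (522 + 12)/(-1394 + 2385) = 534/991 ≈ 0.53885)
T = 534/991 ≈ 0.53885
Q + T = -2450 + 534/991 = -2427416/991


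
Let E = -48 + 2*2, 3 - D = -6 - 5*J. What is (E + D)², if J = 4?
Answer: 225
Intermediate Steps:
D = 29 (D = 3 - (-6 - 5*4) = 3 - (-6 - 20) = 3 - 1*(-26) = 3 + 26 = 29)
E = -44 (E = -48 + 4 = -44)
(E + D)² = (-44 + 29)² = (-15)² = 225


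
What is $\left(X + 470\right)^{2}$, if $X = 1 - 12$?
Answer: $210681$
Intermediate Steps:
$X = -11$ ($X = 1 - 12 = -11$)
$\left(X + 470\right)^{2} = \left(-11 + 470\right)^{2} = 459^{2} = 210681$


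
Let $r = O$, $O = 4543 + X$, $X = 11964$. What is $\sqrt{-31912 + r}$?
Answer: $i \sqrt{15405} \approx 124.12 i$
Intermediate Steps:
$O = 16507$ ($O = 4543 + 11964 = 16507$)
$r = 16507$
$\sqrt{-31912 + r} = \sqrt{-31912 + 16507} = \sqrt{-15405} = i \sqrt{15405}$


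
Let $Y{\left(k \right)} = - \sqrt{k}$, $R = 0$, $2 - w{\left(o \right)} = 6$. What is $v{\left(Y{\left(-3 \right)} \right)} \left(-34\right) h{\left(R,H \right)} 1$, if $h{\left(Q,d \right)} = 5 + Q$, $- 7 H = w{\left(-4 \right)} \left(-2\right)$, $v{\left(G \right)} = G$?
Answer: $170 i \sqrt{3} \approx 294.45 i$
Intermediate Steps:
$w{\left(o \right)} = -4$ ($w{\left(o \right)} = 2 - 6 = -4$)
$H = - \frac{8}{7}$ ($H = - \frac{\left(-4\right) \left(-2\right)}{7} = \left(- \frac{1}{7}\right) 8 = - \frac{8}{7} \approx -1.1429$)
$v{\left(Y{\left(-3 \right)} \right)} \left(-34\right) h{\left(R,H \right)} 1 = - \sqrt{-3} \left(-34\right) \left(5 + 0\right) 1 = - i \sqrt{3} \left(-34\right) 5 \cdot 1 = - i \sqrt{3} \left(-34\right) 5 = 34 i \sqrt{3} \cdot 5 = 170 i \sqrt{3}$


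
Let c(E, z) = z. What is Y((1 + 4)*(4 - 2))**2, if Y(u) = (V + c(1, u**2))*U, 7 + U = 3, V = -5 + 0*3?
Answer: 144400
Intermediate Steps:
V = -5 (V = -5 + 0 = -5)
U = -4 (U = -7 + 3 = -4)
Y(u) = 20 - 4*u**2 (Y(u) = (-5 + u**2)*(-4) = 20 - 4*u**2)
Y((1 + 4)*(4 - 2))**2 = (20 - 4*(1 + 4)**2*(4 - 2)**2)**2 = (20 - 4*(5*2)**2)**2 = (20 - 4*10**2)**2 = (20 - 4*100)**2 = (20 - 400)**2 = (-380)**2 = 144400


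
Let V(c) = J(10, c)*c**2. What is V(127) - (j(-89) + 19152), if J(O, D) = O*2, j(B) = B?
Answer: 303517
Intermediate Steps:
J(O, D) = 2*O
V(c) = 20*c**2 (V(c) = (2*10)*c**2 = 20*c**2)
V(127) - (j(-89) + 19152) = 20*127**2 - (-89 + 19152) = 20*16129 - 1*19063 = 322580 - 19063 = 303517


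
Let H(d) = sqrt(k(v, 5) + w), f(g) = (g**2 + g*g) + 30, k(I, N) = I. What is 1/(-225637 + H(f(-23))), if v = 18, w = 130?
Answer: -225637/50912055621 - 2*sqrt(37)/50912055621 ≈ -4.4321e-6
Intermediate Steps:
f(g) = 30 + 2*g**2 (f(g) = (g**2 + g**2) + 30 = 2*g**2 + 30 = 30 + 2*g**2)
H(d) = 2*sqrt(37) (H(d) = sqrt(18 + 130) = sqrt(148) = 2*sqrt(37))
1/(-225637 + H(f(-23))) = 1/(-225637 + 2*sqrt(37))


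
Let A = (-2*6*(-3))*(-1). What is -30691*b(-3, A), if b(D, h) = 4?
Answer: -122764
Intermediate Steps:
A = -36 (A = -12*(-3)*(-1) = 36*(-1) = -36)
-30691*b(-3, A) = -30691*4 = -122764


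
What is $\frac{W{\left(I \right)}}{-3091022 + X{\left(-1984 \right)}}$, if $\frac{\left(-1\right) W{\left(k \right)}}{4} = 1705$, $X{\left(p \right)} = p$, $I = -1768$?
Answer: $\frac{3410}{1546503} \approx 0.002205$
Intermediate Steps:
$W{\left(k \right)} = -6820$ ($W{\left(k \right)} = \left(-4\right) 1705 = -6820$)
$\frac{W{\left(I \right)}}{-3091022 + X{\left(-1984 \right)}} = - \frac{6820}{-3091022 - 1984} = - \frac{6820}{-3093006} = \left(-6820\right) \left(- \frac{1}{3093006}\right) = \frac{3410}{1546503}$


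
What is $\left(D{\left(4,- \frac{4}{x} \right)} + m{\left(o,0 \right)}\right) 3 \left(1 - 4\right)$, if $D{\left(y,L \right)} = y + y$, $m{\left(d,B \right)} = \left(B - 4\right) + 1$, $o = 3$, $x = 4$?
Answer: $-45$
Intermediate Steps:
$m{\left(d,B \right)} = -3 + B$ ($m{\left(d,B \right)} = \left(-4 + B\right) + 1 = -3 + B$)
$D{\left(y,L \right)} = 2 y$
$\left(D{\left(4,- \frac{4}{x} \right)} + m{\left(o,0 \right)}\right) 3 \left(1 - 4\right) = \left(2 \cdot 4 + \left(-3 + 0\right)\right) 3 \left(1 - 4\right) = \left(8 - 3\right) 3 \left(-3\right) = 5 \left(-9\right) = -45$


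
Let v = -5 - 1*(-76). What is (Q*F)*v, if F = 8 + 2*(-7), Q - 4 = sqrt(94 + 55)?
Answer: -1704 - 426*sqrt(149) ≈ -6904.0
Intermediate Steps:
v = 71 (v = -5 + 76 = 71)
Q = 4 + sqrt(149) (Q = 4 + sqrt(94 + 55) = 4 + sqrt(149) ≈ 16.207)
F = -6 (F = 8 - 14 = -6)
(Q*F)*v = ((4 + sqrt(149))*(-6))*71 = (-24 - 6*sqrt(149))*71 = -1704 - 426*sqrt(149)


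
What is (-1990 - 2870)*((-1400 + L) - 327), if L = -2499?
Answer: 20538360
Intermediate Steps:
(-1990 - 2870)*((-1400 + L) - 327) = (-1990 - 2870)*((-1400 - 2499) - 327) = -4860*(-3899 - 327) = -4860*(-4226) = 20538360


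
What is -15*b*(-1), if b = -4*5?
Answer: -300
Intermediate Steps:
b = -20
-15*b*(-1) = -15*(-20)*(-1) = 300*(-1) = -300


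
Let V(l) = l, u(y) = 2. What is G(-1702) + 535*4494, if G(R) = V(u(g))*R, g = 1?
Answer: 2400886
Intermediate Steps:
G(R) = 2*R
G(-1702) + 535*4494 = 2*(-1702) + 535*4494 = -3404 + 2404290 = 2400886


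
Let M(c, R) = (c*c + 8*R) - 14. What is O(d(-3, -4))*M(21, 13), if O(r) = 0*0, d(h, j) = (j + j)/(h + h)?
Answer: 0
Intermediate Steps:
d(h, j) = j/h (d(h, j) = (2*j)/((2*h)) = (2*j)*(1/(2*h)) = j/h)
M(c, R) = -14 + c² + 8*R (M(c, R) = (c² + 8*R) - 14 = -14 + c² + 8*R)
O(r) = 0
O(d(-3, -4))*M(21, 13) = 0*(-14 + 21² + 8*13) = 0*(-14 + 441 + 104) = 0*531 = 0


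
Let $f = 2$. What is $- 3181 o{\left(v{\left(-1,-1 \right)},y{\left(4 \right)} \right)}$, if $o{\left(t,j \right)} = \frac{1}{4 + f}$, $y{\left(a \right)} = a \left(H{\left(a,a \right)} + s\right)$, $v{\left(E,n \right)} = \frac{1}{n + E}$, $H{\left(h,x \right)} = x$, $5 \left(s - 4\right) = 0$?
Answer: $- \frac{3181}{6} \approx -530.17$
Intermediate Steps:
$s = 4$ ($s = 4 + \frac{1}{5} \cdot 0 = 4 + 0 = 4$)
$v{\left(E,n \right)} = \frac{1}{E + n}$
$y{\left(a \right)} = a \left(4 + a\right)$ ($y{\left(a \right)} = a \left(a + 4\right) = a \left(4 + a\right)$)
$o{\left(t,j \right)} = \frac{1}{6}$ ($o{\left(t,j \right)} = \frac{1}{4 + 2} = \frac{1}{6}$)
$- 3181 o{\left(v{\left(-1,-1 \right)},y{\left(4 \right)} \right)} = \left(-3181\right) \frac{1}{6} = - \frac{3181}{6}$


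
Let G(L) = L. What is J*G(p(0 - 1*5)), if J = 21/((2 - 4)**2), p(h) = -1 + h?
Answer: -63/2 ≈ -31.500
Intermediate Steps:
J = 21/4 (J = 21/((-2)**2) = 21/4 ≈ 5.2500)
J*G(p(0 - 1*5)) = 21*(-1 + (0 - 1*5))/4 = 21*(-1 + (0 - 5))/4 = 21*(-1 - 5)/4 = (21/4)*(-6) = -63/2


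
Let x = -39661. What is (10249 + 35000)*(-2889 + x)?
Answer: -1925344950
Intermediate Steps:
(10249 + 35000)*(-2889 + x) = (10249 + 35000)*(-2889 - 39661) = 45249*(-42550) = -1925344950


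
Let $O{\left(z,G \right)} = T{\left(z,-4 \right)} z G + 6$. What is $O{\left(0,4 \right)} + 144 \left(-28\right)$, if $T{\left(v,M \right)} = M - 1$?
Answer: $-4026$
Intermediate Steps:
$T{\left(v,M \right)} = -1 + M$
$O{\left(z,G \right)} = 6 - 5 G z$ ($O{\left(z,G \right)} = \left(-1 - 4\right) z G + 6 = - 5 z G + 6 = - 5 G z + 6 = 6 - 5 G z$)
$O{\left(0,4 \right)} + 144 \left(-28\right) = \left(6 - 20 \cdot 0\right) + 144 \left(-28\right) = \left(6 + 0\right) - 4032 = 6 - 4032 = -4026$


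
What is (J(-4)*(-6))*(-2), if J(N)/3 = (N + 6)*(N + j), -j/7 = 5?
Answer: -2808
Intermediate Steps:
j = -35 (j = -7*5 = -35)
J(N) = 3*(-35 + N)*(6 + N) (J(N) = 3*((N + 6)*(N - 35)) = 3*((6 + N)*(-35 + N)) = 3*((-35 + N)*(6 + N)) = 3*(-35 + N)*(6 + N))
(J(-4)*(-6))*(-2) = ((-630 - 87*(-4) + 3*(-4)**2)*(-6))*(-2) = ((-630 + 348 + 3*16)*(-6))*(-2) = ((-630 + 348 + 48)*(-6))*(-2) = -234*(-6)*(-2) = 1404*(-2) = -2808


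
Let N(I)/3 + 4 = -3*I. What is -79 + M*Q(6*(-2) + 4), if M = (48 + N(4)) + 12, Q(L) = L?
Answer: -175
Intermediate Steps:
N(I) = -12 - 9*I (N(I) = -12 + 3*(-3*I) = -12 - 9*I)
M = 12 (M = (48 + (-12 - 9*4)) + 12 = (48 + (-12 - 36)) + 12 = (48 - 48) + 12 = 0 + 12 = 12)
-79 + M*Q(6*(-2) + 4) = -79 + 12*(6*(-2) + 4) = -79 + 12*(-12 + 4) = -79 + 12*(-8) = -79 - 96 = -175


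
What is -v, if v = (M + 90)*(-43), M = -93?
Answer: -129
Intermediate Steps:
v = 129 (v = (-93 + 90)*(-43) = -3*(-43) = 129)
-v = -1*129 = -129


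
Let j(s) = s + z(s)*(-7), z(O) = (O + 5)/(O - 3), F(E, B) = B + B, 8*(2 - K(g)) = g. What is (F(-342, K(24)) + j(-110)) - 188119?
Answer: -21270838/113 ≈ -1.8824e+5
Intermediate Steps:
K(g) = 2 - g/8
F(E, B) = 2*B
z(O) = (5 + O)/(-3 + O)
j(s) = s - 7*(5 + s)/(-3 + s) (j(s) = s + ((5 + s)/(-3 + s))*(-7) = s - 7*(5 + s)/(-3 + s))
(F(-342, K(24)) + j(-110)) - 188119 = (2*(2 - ⅛*24) + (-35 + (-110)² - 10*(-110))/(-3 - 110)) - 188119 = (2*(2 - 3) + (-35 + 12100 + 1100)/(-113)) - 188119 = (2*(-1) - 1/113*13165) - 188119 = (-2 - 13165/113) - 188119 = -13391/113 - 188119 = -21270838/113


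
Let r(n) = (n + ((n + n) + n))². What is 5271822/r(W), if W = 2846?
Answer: 2635911/64797728 ≈ 0.040679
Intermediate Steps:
r(n) = 16*n² (r(n) = (n + (2*n + n))² = (n + 3*n)² = (4*n)² = 16*n²)
5271822/r(W) = 5271822/((16*2846²)) = 5271822/((16*8099716)) = 5271822/129595456 = 5271822*(1/129595456) = 2635911/64797728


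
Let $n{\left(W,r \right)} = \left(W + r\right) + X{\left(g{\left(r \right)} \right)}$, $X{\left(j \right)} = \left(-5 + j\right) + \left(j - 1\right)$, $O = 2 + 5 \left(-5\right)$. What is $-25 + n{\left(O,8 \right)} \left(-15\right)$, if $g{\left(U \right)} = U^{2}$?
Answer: $-1630$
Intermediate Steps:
$O = -23$ ($O = 2 - 25 = -23$)
$X{\left(j \right)} = -6 + 2 j$ ($X{\left(j \right)} = \left(-5 + j\right) + \left(-1 + j\right) = -6 + 2 j$)
$n{\left(W,r \right)} = -6 + W + r + 2 r^{2}$ ($n{\left(W,r \right)} = \left(W + r\right) + \left(-6 + 2 r^{2}\right) = -6 + W + r + 2 r^{2}$)
$-25 + n{\left(O,8 \right)} \left(-15\right) = -25 + \left(-6 - 23 + 8 + 2 \cdot 8^{2}\right) \left(-15\right) = -25 + \left(-6 - 23 + 8 + 2 \cdot 64\right) \left(-15\right) = -25 + \left(-6 - 23 + 8 + 128\right) \left(-15\right) = -25 + 107 \left(-15\right) = -25 - 1605 = -1630$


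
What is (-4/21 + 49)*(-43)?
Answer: -44075/21 ≈ -2098.8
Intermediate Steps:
(-4/21 + 49)*(-43) = (1025/21)*(-43) = -44075/21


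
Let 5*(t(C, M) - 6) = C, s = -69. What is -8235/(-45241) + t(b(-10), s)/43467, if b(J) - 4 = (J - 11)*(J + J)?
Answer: 1810293139/9832452735 ≈ 0.18411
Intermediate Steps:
b(J) = 4 + 2*J*(-11 + J) (b(J) = 4 + (J - 11)*(J + J) = 4 + (-11 + J)*(2*J) = 4 + 2*J*(-11 + J))
t(C, M) = 6 + C/5
-8235/(-45241) + t(b(-10), s)/43467 = -8235/(-45241) + (6 + (4 - 22*(-10) + 2*(-10)**2)/5)/43467 = -8235*(-1/45241) + (6 + (4 + 220 + 2*100)/5)*(1/43467) = 8235/45241 + (6 + (4 + 220 + 200)/5)*(1/43467) = 8235/45241 + (6 + (1/5)*424)*(1/43467) = 8235/45241 + (6 + 424/5)*(1/43467) = 8235/45241 + (454/5)*(1/43467) = 8235/45241 + 454/217335 = 1810293139/9832452735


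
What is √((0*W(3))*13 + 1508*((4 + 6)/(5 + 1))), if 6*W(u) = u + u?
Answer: 2*√5655/3 ≈ 50.133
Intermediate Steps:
W(u) = u/3 (W(u) = (u + u)/6 = (2*u)/6 = u/3)
√((0*W(3))*13 + 1508*((4 + 6)/(5 + 1))) = √((0*((⅓)*3))*13 + 1508*((4 + 6)/(5 + 1))) = √((0*1)*13 + 1508*(10/6)) = √(0*13 + 1508*(10*(⅙))) = √(0 + 1508*(5/3)) = √(0 + 7540/3) = √(7540/3) = 2*√5655/3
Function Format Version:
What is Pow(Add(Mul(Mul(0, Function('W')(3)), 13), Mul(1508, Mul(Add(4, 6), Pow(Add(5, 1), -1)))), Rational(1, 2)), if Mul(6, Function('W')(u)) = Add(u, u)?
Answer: Mul(Rational(2, 3), Pow(5655, Rational(1, 2))) ≈ 50.133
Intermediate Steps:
Function('W')(u) = Mul(Rational(1, 3), u) (Function('W')(u) = Mul(Rational(1, 6), Add(u, u)) = Mul(Rational(1, 6), Mul(2, u)) = Mul(Rational(1, 3), u))
Pow(Add(Mul(Mul(0, Function('W')(3)), 13), Mul(1508, Mul(Add(4, 6), Pow(Add(5, 1), -1)))), Rational(1, 2)) = Pow(Add(Mul(Mul(0, Mul(Rational(1, 3), 3)), 13), Mul(1508, Mul(Add(4, 6), Pow(Add(5, 1), -1)))), Rational(1, 2)) = Pow(Add(Mul(Mul(0, 1), 13), Mul(1508, Mul(10, Pow(6, -1)))), Rational(1, 2)) = Pow(Add(Mul(0, 13), Mul(1508, Mul(10, Rational(1, 6)))), Rational(1, 2)) = Pow(Add(0, Mul(1508, Rational(5, 3))), Rational(1, 2)) = Pow(Add(0, Rational(7540, 3)), Rational(1, 2)) = Pow(Rational(7540, 3), Rational(1, 2)) = Mul(Rational(2, 3), Pow(5655, Rational(1, 2)))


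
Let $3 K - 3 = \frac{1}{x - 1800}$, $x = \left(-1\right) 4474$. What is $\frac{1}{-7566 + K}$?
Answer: $- \frac{18822}{142388431} \approx -0.00013219$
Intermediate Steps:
$x = -4474$
$K = \frac{18821}{18822}$ ($K = 1 + \frac{1}{3 \left(-4474 - 1800\right)} = 1 + \frac{1}{3 \left(-6274\right)} = 1 + \frac{1}{3} \left(- \frac{1}{6274}\right) = 1 - \frac{1}{18822} = \frac{18821}{18822} \approx 0.99995$)
$\frac{1}{-7566 + K} = \frac{1}{-7566 + \frac{18821}{18822}} = \frac{1}{- \frac{142388431}{18822}} = - \frac{18822}{142388431}$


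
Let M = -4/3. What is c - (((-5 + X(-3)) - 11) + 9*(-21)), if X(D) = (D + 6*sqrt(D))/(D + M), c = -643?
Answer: -5703/13 + 18*I*sqrt(3)/13 ≈ -438.69 + 2.3982*I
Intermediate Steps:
M = -4/3 (M = -4*1/3 = -4/3 ≈ -1.3333)
X(D) = (D + 6*sqrt(D))/(-4/3 + D) (X(D) = (D + 6*sqrt(D))/(D - 4/3) = (D + 6*sqrt(D))/(-4/3 + D))
c - (((-5 + X(-3)) - 11) + 9*(-21)) = -643 - (((-5 + 3*(-3 + 6*sqrt(-3))/(-4 + 3*(-3))) - 11) + 9*(-21)) = -643 - (((-5 + 3*(-3 + 6*(I*sqrt(3)))/(-4 - 9)) - 11) - 189) = -643 - (((-5 + 3*(-3 + 6*I*sqrt(3))/(-13)) - 11) - 189) = -643 - (((-5 + 3*(-1/13)*(-3 + 6*I*sqrt(3))) - 11) - 189) = -643 - (((-5 + (9/13 - 18*I*sqrt(3)/13)) - 11) - 189) = -643 - (((-56/13 - 18*I*sqrt(3)/13) - 11) - 189) = -643 - ((-199/13 - 18*I*sqrt(3)/13) - 189) = -643 - (-2656/13 - 18*I*sqrt(3)/13) = -643 + (2656/13 + 18*I*sqrt(3)/13) = -5703/13 + 18*I*sqrt(3)/13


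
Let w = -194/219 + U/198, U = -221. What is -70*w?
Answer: 1012795/7227 ≈ 140.14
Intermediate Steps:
w = -28937/14454 (w = -194/219 - 221/198 = -28937/14454 ≈ -2.0020)
-70*w = -70*(-28937/14454) = 1012795/7227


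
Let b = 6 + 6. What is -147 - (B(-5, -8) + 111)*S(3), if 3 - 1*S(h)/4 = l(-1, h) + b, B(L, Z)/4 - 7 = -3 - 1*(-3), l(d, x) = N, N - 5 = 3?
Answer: 9305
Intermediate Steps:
N = 8 (N = 5 + 3 = 8)
l(d, x) = 8
B(L, Z) = 28 (B(L, Z) = 28 + 4*(-3 - 1*(-3)) = 28 + 4*(-3 + 3) = 28 + 4*0 = 28 + 0 = 28)
b = 12
S(h) = -68 (S(h) = 12 - 4*(8 + 12) = 12 - 4*20 = 12 - 80 = -68)
-147 - (B(-5, -8) + 111)*S(3) = -147 - (28 + 111)*(-68) = -147 - 139*(-68) = -147 - 1*(-9452) = -147 + 9452 = 9305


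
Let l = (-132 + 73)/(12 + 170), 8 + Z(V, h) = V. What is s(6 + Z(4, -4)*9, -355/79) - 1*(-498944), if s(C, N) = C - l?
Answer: 90802407/182 ≈ 4.9891e+5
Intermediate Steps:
Z(V, h) = -8 + V
l = -59/182 ≈ -0.32418
s(C, N) = 59/182 + C (s(C, N) = C - 1*(-59/182) = C + 59/182 = 59/182 + C)
s(6 + Z(4, -4)*9, -355/79) - 1*(-498944) = (59/182 + (6 + (-8 + 4)*9)) - 1*(-498944) = (59/182 + (6 - 4*9)) + 498944 = (59/182 + (6 - 36)) + 498944 = (59/182 - 30) + 498944 = -5401/182 + 498944 = 90802407/182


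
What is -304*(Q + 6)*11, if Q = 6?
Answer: -40128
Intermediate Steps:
-304*(Q + 6)*11 = -304*(6 + 6)*11 = -3648*11 = -304*132 = -40128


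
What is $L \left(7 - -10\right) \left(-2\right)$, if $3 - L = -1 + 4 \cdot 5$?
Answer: $544$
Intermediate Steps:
$L = -16$ ($L = 3 - \left(-1 + 4 \cdot 5\right) = 3 - \left(-1 + 20\right) = 3 - 19 = -16$)
$L \left(7 - -10\right) \left(-2\right) = - 16 \left(7 - -10\right) \left(-2\right) = - 16 \left(7 + 10\right) \left(-2\right) = \left(-16\right) 17 \left(-2\right) = \left(-272\right) \left(-2\right) = 544$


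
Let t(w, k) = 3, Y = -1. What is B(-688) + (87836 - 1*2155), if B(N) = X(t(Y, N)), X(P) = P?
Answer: 85684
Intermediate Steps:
B(N) = 3
B(-688) + (87836 - 1*2155) = 3 + (87836 - 1*2155) = 3 + (87836 - 2155) = 3 + 85681 = 85684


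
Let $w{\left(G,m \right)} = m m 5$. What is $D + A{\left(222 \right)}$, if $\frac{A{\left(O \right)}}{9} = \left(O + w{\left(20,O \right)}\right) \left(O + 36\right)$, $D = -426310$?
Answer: $572276414$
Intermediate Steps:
$w{\left(G,m \right)} = 5 m^{2}$ ($w{\left(G,m \right)} = m^{2} \cdot 5 = 5 m^{2}$)
$A{\left(O \right)} = 9 \left(36 + O\right) \left(O + 5 O^{2}\right)$ ($A{\left(O \right)} = 9 \left(O + 5 O^{2}\right) \left(O + 36\right) = 9 \left(O + 5 O^{2}\right) \left(36 + O\right) = 9 \left(36 + O\right) \left(O + 5 O^{2}\right)$)
$D + A{\left(222 \right)} = -426310 + 9 \cdot 222 \left(36 + 5 \cdot 222^{2} + 181 \cdot 222\right) = -426310 + 9 \cdot 222 \left(36 + 5 \cdot 49284 + 40182\right) = -426310 + 9 \cdot 222 \left(36 + 246420 + 40182\right) = -426310 + 9 \cdot 222 \cdot 286638 = -426310 + 572702724 = 572276414$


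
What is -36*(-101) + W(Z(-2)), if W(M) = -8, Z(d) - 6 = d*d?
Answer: 3628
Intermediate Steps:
Z(d) = 6 + d² (Z(d) = 6 + d*d = 6 + d²)
-36*(-101) + W(Z(-2)) = -36*(-101) - 8 = 3636 - 8 = 3628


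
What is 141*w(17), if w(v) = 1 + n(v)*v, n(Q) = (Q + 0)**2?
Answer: 692874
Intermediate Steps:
n(Q) = Q**2
w(v) = 1 + v**3 (w(v) = 1 + v**2*v = 1 + v**3)
141*w(17) = 141*(1 + 17**3) = 141*(1 + 4913) = 141*4914 = 692874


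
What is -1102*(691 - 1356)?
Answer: 732830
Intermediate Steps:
-1102*(691 - 1356) = -1102*(-665) = 732830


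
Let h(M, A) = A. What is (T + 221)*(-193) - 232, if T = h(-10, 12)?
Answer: -45201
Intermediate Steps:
T = 12
(T + 221)*(-193) - 232 = (12 + 221)*(-193) - 232 = 233*(-193) - 232 = -44969 - 232 = -45201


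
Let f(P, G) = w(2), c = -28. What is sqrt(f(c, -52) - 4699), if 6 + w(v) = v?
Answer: I*sqrt(4703) ≈ 68.578*I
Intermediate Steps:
w(v) = -6 + v
f(P, G) = -4 (f(P, G) = -6 + 2 = -4)
sqrt(f(c, -52) - 4699) = sqrt(-4 - 4699) = sqrt(-4703) = I*sqrt(4703)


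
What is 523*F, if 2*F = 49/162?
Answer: 25627/324 ≈ 79.096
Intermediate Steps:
F = 49/324 (F = (49/162)/2 = (49*(1/162))/2 = (½)*(49/162) = 49/324 ≈ 0.15123)
523*F = 523*(49/324) = 25627/324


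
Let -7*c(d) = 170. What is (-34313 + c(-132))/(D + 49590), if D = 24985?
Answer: -240361/522025 ≈ -0.46044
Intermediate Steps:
c(d) = -170/7 (c(d) = -1/7*170 = -170/7)
(-34313 + c(-132))/(D + 49590) = (-34313 - 170/7)/(24985 + 49590) = -240361/7/74575 = -240361/7*1/74575 = -240361/522025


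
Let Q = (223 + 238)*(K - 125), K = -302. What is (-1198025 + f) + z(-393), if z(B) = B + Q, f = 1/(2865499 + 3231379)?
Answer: -8506760482669/6096878 ≈ -1.3953e+6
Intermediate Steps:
Q = -196847 (Q = (223 + 238)*(-302 - 125) = 461*(-427) = -196847)
f = 1/6096878 ≈ 1.6402e-7
z(B) = -196847 + B (z(B) = B - 196847 = -196847 + B)
(-1198025 + f) + z(-393) = (-1198025 + 1/6096878) + (-196847 - 393) = -7304212265949/6096878 - 197240 = -8506760482669/6096878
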